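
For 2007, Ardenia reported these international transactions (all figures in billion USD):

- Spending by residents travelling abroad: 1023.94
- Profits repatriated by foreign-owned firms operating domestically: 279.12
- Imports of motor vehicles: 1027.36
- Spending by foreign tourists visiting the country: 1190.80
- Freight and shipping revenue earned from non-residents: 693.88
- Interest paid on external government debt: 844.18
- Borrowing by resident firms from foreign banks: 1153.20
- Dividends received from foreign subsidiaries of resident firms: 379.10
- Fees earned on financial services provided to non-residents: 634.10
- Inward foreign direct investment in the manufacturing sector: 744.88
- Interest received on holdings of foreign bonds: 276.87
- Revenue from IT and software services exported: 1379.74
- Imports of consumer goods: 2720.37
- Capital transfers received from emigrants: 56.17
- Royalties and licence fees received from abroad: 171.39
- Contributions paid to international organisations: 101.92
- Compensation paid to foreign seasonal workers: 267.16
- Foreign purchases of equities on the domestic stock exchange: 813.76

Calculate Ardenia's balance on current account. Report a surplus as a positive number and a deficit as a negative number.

Goods: -2720.37 - 1027.36 = -3747.73
Services: 171.39 + 1190.80 + 1379.74 + 693.88 - 1023.94 + 634.10 = 3045.97
Primary income: 379.10 - 267.16 - 279.12 + 276.87 - 844.18 = -734.49
Secondary income: -101.92
Current account = (-3747.73) + 3045.97 + (-734.49) + (-101.92) = -1538.17
(Excluded from the current account — financial account: borrowing by resident firms from foreign banks 1153.20, inward foreign direct investment in the manufacturing sector 744.88, foreign purchases of equities on the domestic stock exchange 813.76; capital account: capital transfers received from emigrants 56.17.)

-1538.17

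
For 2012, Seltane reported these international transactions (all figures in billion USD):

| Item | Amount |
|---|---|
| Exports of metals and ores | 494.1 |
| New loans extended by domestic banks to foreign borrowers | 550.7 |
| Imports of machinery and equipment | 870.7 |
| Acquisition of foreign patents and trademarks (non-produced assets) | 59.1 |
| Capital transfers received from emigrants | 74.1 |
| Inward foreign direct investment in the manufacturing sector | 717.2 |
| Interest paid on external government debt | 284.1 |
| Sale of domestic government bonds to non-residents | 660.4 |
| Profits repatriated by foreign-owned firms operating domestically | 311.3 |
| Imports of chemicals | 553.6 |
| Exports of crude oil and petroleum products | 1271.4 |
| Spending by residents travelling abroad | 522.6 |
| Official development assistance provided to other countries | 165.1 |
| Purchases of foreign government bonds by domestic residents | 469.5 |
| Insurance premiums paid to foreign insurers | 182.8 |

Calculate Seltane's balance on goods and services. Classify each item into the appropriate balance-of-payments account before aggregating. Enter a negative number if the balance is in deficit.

Goods: 1271.4 + 494.1 - 553.6 - 870.7 = 341.2
Services: -522.6 - 182.8 = -705.4
Trade balance = 341.2 + (-705.4) = -364.2
(Excluded from the trade balance — financial account: new loans extended by domestic banks to foreign borrowers 550.7, inward foreign direct investment in the manufacturing sector 717.2, sale of domestic government bonds to non-residents 660.4, purchases of foreign government bonds by domestic residents 469.5; capital account: acquisition of foreign patents and trademarks (non-produced assets) 59.1, capital transfers received from emigrants 74.1; primary income: interest paid on external government debt 284.1, profits repatriated by foreign-owned firms operating domestically 311.3; secondary income: official development assistance provided to other countries 165.1.)

-364.2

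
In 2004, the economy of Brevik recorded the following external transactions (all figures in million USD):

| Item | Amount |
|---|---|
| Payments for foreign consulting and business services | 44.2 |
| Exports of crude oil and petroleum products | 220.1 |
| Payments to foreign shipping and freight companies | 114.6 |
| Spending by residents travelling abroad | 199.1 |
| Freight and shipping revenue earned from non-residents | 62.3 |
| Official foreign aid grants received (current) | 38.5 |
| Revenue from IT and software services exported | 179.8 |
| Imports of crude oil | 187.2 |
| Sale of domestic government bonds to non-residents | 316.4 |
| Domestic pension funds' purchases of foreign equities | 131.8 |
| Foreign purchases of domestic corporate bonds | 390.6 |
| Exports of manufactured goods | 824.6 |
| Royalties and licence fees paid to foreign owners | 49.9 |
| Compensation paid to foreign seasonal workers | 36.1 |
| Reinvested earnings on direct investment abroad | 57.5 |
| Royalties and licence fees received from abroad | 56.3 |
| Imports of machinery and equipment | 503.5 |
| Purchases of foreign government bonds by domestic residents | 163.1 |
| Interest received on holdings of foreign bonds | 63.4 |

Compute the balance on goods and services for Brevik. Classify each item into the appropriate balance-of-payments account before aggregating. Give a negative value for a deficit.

Goods: 220.1 - 503.5 + 824.6 - 187.2 = 354.0
Services: -49.9 + 62.3 + 179.8 - 114.6 + 56.3 - 199.1 - 44.2 = -109.4
Trade balance = 354.0 + (-109.4) = 244.6
(Excluded from the trade balance — secondary income: official foreign aid grants received (current) 38.5; financial account: sale of domestic government bonds to non-residents 316.4, domestic pension funds' purchases of foreign equities 131.8, foreign purchases of domestic corporate bonds 390.6, purchases of foreign government bonds by domestic residents 163.1; primary income: compensation paid to foreign seasonal workers 36.1, reinvested earnings on direct investment abroad 57.5, interest received on holdings of foreign bonds 63.4.)

244.6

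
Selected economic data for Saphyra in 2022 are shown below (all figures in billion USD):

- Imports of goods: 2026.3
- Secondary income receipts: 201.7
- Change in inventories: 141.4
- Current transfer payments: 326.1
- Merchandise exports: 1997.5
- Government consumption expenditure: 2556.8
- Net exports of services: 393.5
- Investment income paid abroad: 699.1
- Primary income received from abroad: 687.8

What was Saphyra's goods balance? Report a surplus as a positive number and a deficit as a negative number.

Goods balance = 1997.5 - 2026.3 = -28.8

-28.8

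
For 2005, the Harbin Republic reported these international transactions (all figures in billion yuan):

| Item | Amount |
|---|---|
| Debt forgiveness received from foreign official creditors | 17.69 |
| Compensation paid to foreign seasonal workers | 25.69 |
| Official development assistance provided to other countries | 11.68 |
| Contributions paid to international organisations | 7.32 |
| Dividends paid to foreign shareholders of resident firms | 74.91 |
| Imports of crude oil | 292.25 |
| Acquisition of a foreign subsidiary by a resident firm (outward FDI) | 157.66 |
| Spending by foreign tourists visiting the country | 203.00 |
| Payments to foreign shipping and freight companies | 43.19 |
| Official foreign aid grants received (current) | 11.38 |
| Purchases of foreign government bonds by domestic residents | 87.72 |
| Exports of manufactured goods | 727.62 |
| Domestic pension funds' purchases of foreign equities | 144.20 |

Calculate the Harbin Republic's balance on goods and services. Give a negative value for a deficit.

595.18

Goods: 727.62 - 292.25 = 435.37
Services: 203.00 - 43.19 = 159.81
Trade balance = 435.37 + 159.81 = 595.18
(Excluded from the trade balance — capital account: debt forgiveness received from foreign official creditors 17.69; primary income: compensation paid to foreign seasonal workers 25.69, dividends paid to foreign shareholders of resident firms 74.91; secondary income: official development assistance provided to other countries 11.68, contributions paid to international organisations 7.32, official foreign aid grants received (current) 11.38; financial account: acquisition of a foreign subsidiary by a resident firm (outward FDI) 157.66, purchases of foreign government bonds by domestic residents 87.72, domestic pension funds' purchases of foreign equities 144.20.)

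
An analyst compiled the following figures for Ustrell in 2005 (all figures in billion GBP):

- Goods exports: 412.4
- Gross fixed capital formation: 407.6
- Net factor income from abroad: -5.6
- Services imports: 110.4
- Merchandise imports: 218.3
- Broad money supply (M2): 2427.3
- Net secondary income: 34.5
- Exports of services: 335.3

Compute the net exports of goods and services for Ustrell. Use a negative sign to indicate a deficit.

419.0

Goods balance = 412.4 - 218.3 = 194.1
Services balance = 335.3 - 110.4 = 224.9
Trade balance (goods + services) = 194.1 + 224.9 = 419.0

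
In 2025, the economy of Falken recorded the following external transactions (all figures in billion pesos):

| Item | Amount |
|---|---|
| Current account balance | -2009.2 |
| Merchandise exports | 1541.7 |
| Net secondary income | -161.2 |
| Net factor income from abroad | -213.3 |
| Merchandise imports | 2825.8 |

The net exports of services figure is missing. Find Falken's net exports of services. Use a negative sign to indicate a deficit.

-350.6

Current account = goods balance + services balance + net primary income + net secondary income
Sum of the known components = -1658.6
Net exports of services = CA - (known components) = -2009.2 - (-1658.6) = -350.6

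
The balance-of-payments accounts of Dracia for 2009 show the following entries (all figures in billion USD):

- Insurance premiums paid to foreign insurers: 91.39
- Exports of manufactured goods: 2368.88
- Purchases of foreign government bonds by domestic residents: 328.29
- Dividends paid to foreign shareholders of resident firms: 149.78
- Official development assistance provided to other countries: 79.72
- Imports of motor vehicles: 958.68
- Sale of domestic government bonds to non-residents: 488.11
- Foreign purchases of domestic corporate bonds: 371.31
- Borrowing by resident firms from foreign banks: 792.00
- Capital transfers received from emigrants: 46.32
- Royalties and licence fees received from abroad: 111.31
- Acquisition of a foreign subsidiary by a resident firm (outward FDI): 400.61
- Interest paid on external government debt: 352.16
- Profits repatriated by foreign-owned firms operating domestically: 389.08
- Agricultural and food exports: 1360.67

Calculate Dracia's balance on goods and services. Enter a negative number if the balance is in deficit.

2790.79

Goods: 2368.88 + 1360.67 - 958.68 = 2770.87
Services: -91.39 + 111.31 = 19.92
Trade balance = 2770.87 + 19.92 = 2790.79
(Excluded from the trade balance — financial account: purchases of foreign government bonds by domestic residents 328.29, sale of domestic government bonds to non-residents 488.11, foreign purchases of domestic corporate bonds 371.31, borrowing by resident firms from foreign banks 792.00, acquisition of a foreign subsidiary by a resident firm (outward FDI) 400.61; primary income: dividends paid to foreign shareholders of resident firms 149.78, interest paid on external government debt 352.16, profits repatriated by foreign-owned firms operating domestically 389.08; secondary income: official development assistance provided to other countries 79.72; capital account: capital transfers received from emigrants 46.32.)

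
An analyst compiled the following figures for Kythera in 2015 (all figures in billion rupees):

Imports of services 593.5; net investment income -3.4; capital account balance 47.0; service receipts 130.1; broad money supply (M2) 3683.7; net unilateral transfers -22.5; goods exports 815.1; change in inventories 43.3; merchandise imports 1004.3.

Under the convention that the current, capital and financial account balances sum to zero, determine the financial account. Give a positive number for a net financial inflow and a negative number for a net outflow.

631.5

Goods balance = 815.1 - 1004.3 = -189.2
Services balance = 130.1 - 593.5 = -463.4
Trade balance (goods + services) = -189.2 + (-463.4) = -652.6
Net primary income = -3.4
Net secondary income = -22.5
Current account = -652.6 + (-3.4) + (-22.5) = -678.5
Financial account = -(-678.5 + 47.0) = 631.5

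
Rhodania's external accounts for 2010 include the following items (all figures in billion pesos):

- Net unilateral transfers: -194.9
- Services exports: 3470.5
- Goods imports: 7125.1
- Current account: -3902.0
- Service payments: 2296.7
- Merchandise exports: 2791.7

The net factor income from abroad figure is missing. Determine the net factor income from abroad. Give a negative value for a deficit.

Current account = goods balance + services balance + net primary income + net secondary income
Sum of the known components = -3354.5
Net factor income from abroad = CA - (known components) = -3902.0 - (-3354.5) = -547.5

-547.5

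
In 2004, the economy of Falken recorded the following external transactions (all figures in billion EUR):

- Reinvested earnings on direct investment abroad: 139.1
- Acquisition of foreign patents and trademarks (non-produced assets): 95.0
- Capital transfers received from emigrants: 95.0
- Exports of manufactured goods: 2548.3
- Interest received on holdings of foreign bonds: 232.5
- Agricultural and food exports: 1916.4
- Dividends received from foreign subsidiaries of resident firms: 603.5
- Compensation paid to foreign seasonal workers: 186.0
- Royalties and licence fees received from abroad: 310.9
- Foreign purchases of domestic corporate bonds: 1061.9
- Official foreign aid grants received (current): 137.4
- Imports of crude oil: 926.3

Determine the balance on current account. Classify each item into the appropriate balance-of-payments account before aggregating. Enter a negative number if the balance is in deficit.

Goods: 1916.4 - 926.3 + 2548.3 = 3538.4
Services: 310.9
Primary income: 603.5 - 186.0 + 139.1 + 232.5 = 789.1
Secondary income: 137.4
Current account = 3538.4 + 310.9 + 789.1 + 137.4 = 4775.8
(Excluded from the current account — capital account: acquisition of foreign patents and trademarks (non-produced assets) 95.0, capital transfers received from emigrants 95.0; financial account: foreign purchases of domestic corporate bonds 1061.9.)

4775.8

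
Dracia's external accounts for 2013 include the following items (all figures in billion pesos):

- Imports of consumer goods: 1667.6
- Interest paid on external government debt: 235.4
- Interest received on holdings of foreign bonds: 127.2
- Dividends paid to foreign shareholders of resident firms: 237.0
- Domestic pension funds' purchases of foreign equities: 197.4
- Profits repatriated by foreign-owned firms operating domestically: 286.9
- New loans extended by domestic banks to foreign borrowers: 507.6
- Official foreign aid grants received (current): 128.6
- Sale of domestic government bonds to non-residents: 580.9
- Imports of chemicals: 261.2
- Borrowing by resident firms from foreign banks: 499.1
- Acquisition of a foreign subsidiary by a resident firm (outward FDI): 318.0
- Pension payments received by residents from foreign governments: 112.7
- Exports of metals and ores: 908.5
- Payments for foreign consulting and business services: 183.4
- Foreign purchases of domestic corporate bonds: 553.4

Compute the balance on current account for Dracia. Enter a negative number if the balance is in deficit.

Goods: -261.2 - 1667.6 + 908.5 = -1020.3
Services: -183.4
Primary income: -237.0 - 286.9 - 235.4 + 127.2 = -632.1
Secondary income: 128.6 + 112.7 = 241.3
Current account = (-1020.3) + (-183.4) + (-632.1) + 241.3 = -1594.5
(Excluded from the current account — financial account: domestic pension funds' purchases of foreign equities 197.4, new loans extended by domestic banks to foreign borrowers 507.6, sale of domestic government bonds to non-residents 580.9, borrowing by resident firms from foreign banks 499.1, acquisition of a foreign subsidiary by a resident firm (outward FDI) 318.0, foreign purchases of domestic corporate bonds 553.4.)

-1594.5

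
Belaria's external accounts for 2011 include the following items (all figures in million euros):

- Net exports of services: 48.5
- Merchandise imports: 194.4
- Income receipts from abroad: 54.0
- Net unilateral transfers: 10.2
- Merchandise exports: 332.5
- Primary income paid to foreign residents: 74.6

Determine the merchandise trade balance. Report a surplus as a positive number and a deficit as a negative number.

138.1

Goods balance = 332.5 - 194.4 = 138.1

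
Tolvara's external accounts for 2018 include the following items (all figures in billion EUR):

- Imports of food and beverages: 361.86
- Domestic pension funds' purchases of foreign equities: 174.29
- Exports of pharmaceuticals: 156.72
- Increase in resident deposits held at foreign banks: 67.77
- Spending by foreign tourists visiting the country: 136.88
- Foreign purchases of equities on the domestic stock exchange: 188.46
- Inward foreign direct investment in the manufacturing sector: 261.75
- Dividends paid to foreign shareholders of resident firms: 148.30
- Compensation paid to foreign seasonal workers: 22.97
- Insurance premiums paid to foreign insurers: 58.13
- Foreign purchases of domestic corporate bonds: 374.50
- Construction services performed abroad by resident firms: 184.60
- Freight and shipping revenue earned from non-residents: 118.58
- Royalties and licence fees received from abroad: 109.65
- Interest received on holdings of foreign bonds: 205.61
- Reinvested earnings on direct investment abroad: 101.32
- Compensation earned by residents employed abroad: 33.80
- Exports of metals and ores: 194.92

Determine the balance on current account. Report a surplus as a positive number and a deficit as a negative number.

650.82

Goods: -361.86 + 156.72 + 194.92 = -10.22
Services: -58.13 + 118.58 + 136.88 + 109.65 + 184.60 = 491.58
Primary income: -22.97 + 33.80 - 148.30 + 205.61 + 101.32 = 169.46
Current account = (-10.22) + 491.58 + 169.46 = 650.82
(Excluded from the current account — financial account: domestic pension funds' purchases of foreign equities 174.29, increase in resident deposits held at foreign banks 67.77, foreign purchases of equities on the domestic stock exchange 188.46, inward foreign direct investment in the manufacturing sector 261.75, foreign purchases of domestic corporate bonds 374.50.)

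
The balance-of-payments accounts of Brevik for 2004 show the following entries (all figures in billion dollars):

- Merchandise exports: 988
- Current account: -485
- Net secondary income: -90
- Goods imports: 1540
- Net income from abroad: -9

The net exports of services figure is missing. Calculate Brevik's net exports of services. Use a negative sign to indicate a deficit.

Current account = goods balance + services balance + net primary income + net secondary income
Sum of the known components = -651
Net exports of services = CA - (known components) = -485 - (-651) = 166

166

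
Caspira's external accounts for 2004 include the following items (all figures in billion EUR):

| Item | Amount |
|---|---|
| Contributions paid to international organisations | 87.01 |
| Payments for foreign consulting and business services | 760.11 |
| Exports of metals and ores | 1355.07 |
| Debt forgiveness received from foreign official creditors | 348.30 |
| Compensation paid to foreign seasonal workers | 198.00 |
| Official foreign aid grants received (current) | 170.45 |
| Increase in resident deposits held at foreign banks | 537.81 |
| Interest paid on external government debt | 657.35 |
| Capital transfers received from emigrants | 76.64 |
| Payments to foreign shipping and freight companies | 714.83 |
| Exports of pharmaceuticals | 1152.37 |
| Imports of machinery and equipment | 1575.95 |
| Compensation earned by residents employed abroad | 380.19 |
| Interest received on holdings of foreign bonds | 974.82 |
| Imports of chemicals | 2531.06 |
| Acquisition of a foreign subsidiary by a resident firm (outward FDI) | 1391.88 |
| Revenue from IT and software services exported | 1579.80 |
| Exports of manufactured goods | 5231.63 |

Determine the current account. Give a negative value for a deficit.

4320.02

Goods: -2531.06 + 1355.07 + 5231.63 - 1575.95 + 1152.37 = 3632.06
Services: 1579.80 - 714.83 - 760.11 = 104.86
Primary income: -657.35 + 974.82 + 380.19 - 198.00 = 499.66
Secondary income: 170.45 - 87.01 = 83.44
Current account = 3632.06 + 104.86 + 499.66 + 83.44 = 4320.02
(Excluded from the current account — capital account: debt forgiveness received from foreign official creditors 348.30, capital transfers received from emigrants 76.64; financial account: increase in resident deposits held at foreign banks 537.81, acquisition of a foreign subsidiary by a resident firm (outward FDI) 1391.88.)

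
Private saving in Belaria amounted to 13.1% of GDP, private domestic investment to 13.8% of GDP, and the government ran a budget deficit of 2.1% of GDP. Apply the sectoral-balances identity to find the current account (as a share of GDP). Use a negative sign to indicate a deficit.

-2.8

By the sectoral-balances identity, CA = (S_private - I) + (T - G).
Private balance = 13.1 - 13.8 = -0.7
Government balance (T - G) = -2.1
CA = -0.7 + (-2.1) = -2.8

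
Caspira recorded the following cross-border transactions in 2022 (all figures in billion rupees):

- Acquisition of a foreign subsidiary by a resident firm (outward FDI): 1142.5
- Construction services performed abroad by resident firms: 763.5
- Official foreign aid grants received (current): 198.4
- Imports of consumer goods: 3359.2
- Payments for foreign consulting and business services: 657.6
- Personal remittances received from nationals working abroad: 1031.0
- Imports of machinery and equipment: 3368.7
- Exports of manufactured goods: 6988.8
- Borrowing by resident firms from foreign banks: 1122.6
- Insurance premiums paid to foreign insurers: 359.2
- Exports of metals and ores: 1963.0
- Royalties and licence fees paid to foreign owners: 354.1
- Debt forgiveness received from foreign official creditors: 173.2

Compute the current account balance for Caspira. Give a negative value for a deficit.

2845.9

Goods: 6988.8 - 3368.7 + 1963.0 - 3359.2 = 2223.9
Services: -354.1 - 359.2 + 763.5 - 657.6 = -607.4
Secondary income: 198.4 + 1031.0 = 1229.4
Current account = 2223.9 + (-607.4) + 1229.4 = 2845.9
(Excluded from the current account — financial account: acquisition of a foreign subsidiary by a resident firm (outward FDI) 1142.5, borrowing by resident firms from foreign banks 1122.6; capital account: debt forgiveness received from foreign official creditors 173.2.)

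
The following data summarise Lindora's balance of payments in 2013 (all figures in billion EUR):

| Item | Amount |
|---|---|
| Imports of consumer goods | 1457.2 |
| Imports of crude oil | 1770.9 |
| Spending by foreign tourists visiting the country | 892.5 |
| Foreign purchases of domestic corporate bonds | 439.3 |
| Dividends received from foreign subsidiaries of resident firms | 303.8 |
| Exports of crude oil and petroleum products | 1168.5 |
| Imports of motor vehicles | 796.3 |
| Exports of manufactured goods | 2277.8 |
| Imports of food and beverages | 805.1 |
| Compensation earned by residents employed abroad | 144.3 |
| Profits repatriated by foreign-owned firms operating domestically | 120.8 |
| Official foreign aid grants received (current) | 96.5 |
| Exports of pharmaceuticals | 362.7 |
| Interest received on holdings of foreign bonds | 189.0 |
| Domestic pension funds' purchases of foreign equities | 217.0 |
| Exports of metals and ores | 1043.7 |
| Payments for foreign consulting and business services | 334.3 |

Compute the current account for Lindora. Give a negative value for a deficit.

Goods: 362.7 + 1168.5 - 1770.9 + 1043.7 - 1457.2 - 805.1 + 2277.8 - 796.3 = 23.2
Services: -334.3 + 892.5 = 558.2
Primary income: 189.0 + 144.3 + 303.8 - 120.8 = 516.3
Secondary income: 96.5
Current account = 23.2 + 558.2 + 516.3 + 96.5 = 1194.2
(Excluded from the current account — financial account: foreign purchases of domestic corporate bonds 439.3, domestic pension funds' purchases of foreign equities 217.0.)

1194.2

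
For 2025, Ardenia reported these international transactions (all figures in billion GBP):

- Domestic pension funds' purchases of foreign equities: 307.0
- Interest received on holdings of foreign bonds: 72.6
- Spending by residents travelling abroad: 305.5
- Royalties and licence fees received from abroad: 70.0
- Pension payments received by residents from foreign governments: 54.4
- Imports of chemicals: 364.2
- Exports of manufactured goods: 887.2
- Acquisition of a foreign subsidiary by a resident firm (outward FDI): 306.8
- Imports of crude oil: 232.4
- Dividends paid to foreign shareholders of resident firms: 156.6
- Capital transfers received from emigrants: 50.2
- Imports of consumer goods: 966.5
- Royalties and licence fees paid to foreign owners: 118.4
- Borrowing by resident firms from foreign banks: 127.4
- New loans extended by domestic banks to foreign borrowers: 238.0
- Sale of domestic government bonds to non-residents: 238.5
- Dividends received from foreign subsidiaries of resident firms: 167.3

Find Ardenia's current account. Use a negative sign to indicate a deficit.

-892.1

Goods: -232.4 - 364.2 + 887.2 - 966.5 = -675.9
Services: -118.4 + 70.0 - 305.5 = -353.9
Primary income: -156.6 + 72.6 + 167.3 = 83.3
Secondary income: 54.4
Current account = (-675.9) + (-353.9) + 83.3 + 54.4 = -892.1
(Excluded from the current account — financial account: domestic pension funds' purchases of foreign equities 307.0, acquisition of a foreign subsidiary by a resident firm (outward FDI) 306.8, borrowing by resident firms from foreign banks 127.4, new loans extended by domestic banks to foreign borrowers 238.0, sale of domestic government bonds to non-residents 238.5; capital account: capital transfers received from emigrants 50.2.)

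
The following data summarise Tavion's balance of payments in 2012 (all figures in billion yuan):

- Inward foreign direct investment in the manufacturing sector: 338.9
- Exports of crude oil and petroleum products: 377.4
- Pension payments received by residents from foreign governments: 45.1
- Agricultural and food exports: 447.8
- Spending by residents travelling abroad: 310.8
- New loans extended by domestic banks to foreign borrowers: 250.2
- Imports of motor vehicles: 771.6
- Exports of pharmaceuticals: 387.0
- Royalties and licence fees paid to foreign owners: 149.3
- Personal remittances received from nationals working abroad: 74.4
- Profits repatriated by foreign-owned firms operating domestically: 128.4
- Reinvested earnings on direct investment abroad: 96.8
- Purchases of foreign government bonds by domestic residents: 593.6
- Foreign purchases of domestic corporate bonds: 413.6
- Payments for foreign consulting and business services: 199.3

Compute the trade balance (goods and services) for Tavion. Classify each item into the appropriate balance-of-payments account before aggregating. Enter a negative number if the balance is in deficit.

Goods: 377.4 - 771.6 + 447.8 + 387.0 = 440.6
Services: -199.3 - 149.3 - 310.8 = -659.4
Trade balance = 440.6 + (-659.4) = -218.8
(Excluded from the trade balance — financial account: inward foreign direct investment in the manufacturing sector 338.9, new loans extended by domestic banks to foreign borrowers 250.2, purchases of foreign government bonds by domestic residents 593.6, foreign purchases of domestic corporate bonds 413.6; secondary income: pension payments received by residents from foreign governments 45.1, personal remittances received from nationals working abroad 74.4; primary income: profits repatriated by foreign-owned firms operating domestically 128.4, reinvested earnings on direct investment abroad 96.8.)

-218.8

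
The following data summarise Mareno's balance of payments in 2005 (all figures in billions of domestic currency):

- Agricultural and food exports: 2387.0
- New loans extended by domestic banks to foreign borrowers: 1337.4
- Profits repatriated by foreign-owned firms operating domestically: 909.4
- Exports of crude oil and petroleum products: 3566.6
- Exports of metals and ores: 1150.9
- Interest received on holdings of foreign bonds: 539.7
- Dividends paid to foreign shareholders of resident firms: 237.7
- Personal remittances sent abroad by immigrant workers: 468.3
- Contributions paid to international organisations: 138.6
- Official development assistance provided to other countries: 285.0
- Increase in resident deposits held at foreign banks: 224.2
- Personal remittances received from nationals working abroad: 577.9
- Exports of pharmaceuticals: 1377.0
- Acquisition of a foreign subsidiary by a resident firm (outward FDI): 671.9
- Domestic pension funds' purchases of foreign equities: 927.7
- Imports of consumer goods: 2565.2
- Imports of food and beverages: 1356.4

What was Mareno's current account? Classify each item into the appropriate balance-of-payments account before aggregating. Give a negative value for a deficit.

Goods: 3566.6 + 1150.9 - 2565.2 - 1356.4 + 1377.0 + 2387.0 = 4559.9
Primary income: 539.7 - 237.7 - 909.4 = -607.4
Secondary income: -138.6 - 285.0 - 468.3 + 577.9 = -314.0
Current account = 4559.9 + (-607.4) + (-314.0) = 3638.5
(Excluded from the current account — financial account: new loans extended by domestic banks to foreign borrowers 1337.4, increase in resident deposits held at foreign banks 224.2, acquisition of a foreign subsidiary by a resident firm (outward FDI) 671.9, domestic pension funds' purchases of foreign equities 927.7.)

3638.5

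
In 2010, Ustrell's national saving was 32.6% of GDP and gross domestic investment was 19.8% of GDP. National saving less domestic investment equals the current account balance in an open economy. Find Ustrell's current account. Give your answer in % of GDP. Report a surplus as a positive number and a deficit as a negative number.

12.8

CA = S - I = 32.6 - 19.8 = 12.8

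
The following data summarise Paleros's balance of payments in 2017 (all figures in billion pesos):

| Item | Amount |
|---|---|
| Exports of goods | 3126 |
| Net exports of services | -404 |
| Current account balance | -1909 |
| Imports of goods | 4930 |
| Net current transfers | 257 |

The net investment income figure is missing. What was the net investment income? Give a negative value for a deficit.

Current account = goods balance + services balance + net primary income + net secondary income
Sum of the known components = -1951
Net investment income = CA - (known components) = -1909 - (-1951) = 42

42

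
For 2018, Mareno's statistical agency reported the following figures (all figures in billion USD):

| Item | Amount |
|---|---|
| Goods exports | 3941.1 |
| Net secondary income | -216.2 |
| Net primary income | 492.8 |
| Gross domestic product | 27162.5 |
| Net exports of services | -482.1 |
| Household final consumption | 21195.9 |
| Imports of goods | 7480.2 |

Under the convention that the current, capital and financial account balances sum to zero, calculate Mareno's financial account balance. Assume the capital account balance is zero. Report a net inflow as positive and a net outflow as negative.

3744.6

Goods balance = 3941.1 - 7480.2 = -3539.1
Services balance = -482.1
Trade balance (goods + services) = -3539.1 + (-482.1) = -4021.2
Net primary income = 492.8
Net secondary income = -216.2
Current account = -4021.2 + 492.8 + (-216.2) = -3744.6
Financial account = -(-3744.6) = 3744.6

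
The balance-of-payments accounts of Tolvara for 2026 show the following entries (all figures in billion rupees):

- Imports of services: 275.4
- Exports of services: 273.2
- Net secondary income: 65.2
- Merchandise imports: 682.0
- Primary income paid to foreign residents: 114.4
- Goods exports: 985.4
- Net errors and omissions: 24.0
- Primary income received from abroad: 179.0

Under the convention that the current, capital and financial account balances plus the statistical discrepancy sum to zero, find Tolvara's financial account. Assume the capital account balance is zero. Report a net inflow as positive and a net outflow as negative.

-455.0

Goods balance = 985.4 - 682.0 = 303.4
Services balance = 273.2 - 275.4 = -2.2
Trade balance (goods + services) = 303.4 + (-2.2) = 301.2
Net primary income = 179.0 - 114.4 = 64.6
Net secondary income = 65.2
Current account = 301.2 + 64.6 + 65.2 = 431.0
Financial account = -(431.0 + 24.0) = -455.0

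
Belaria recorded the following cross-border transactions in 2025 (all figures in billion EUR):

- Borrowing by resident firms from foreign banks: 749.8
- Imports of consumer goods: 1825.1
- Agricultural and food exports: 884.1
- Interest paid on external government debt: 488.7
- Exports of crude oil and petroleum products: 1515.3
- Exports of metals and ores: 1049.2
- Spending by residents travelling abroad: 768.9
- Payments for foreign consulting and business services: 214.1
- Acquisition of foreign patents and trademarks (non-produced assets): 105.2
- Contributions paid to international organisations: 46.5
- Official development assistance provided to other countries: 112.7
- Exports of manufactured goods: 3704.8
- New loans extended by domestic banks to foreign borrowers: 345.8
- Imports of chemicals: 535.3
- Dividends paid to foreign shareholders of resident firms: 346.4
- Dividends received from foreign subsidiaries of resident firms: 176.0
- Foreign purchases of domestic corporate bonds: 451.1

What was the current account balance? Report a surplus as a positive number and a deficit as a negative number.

Goods: 1049.2 - 1825.1 - 535.3 + 3704.8 + 884.1 + 1515.3 = 4793.0
Services: -214.1 - 768.9 = -983.0
Primary income: -346.4 - 488.7 + 176.0 = -659.1
Secondary income: -46.5 - 112.7 = -159.2
Current account = 4793.0 + (-983.0) + (-659.1) + (-159.2) = 2991.7
(Excluded from the current account — financial account: borrowing by resident firms from foreign banks 749.8, new loans extended by domestic banks to foreign borrowers 345.8, foreign purchases of domestic corporate bonds 451.1; capital account: acquisition of foreign patents and trademarks (non-produced assets) 105.2.)

2991.7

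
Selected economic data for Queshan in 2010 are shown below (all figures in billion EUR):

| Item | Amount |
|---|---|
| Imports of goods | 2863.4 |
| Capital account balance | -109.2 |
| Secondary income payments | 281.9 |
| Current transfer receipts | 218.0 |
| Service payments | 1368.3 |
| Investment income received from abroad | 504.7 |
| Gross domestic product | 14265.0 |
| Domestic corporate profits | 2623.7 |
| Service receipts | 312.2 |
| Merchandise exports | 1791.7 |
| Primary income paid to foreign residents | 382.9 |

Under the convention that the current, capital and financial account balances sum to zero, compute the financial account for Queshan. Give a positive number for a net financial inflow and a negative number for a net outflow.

2179.1

Goods balance = 1791.7 - 2863.4 = -1071.7
Services balance = 312.2 - 1368.3 = -1056.1
Trade balance (goods + services) = -1071.7 + (-1056.1) = -2127.8
Net primary income = 504.7 - 382.9 = 121.8
Net secondary income = 218.0 - 281.9 = -63.9
Current account = -2127.8 + 121.8 + (-63.9) = -2069.9
Financial account = -(-2069.9 + (-109.2)) = 2179.1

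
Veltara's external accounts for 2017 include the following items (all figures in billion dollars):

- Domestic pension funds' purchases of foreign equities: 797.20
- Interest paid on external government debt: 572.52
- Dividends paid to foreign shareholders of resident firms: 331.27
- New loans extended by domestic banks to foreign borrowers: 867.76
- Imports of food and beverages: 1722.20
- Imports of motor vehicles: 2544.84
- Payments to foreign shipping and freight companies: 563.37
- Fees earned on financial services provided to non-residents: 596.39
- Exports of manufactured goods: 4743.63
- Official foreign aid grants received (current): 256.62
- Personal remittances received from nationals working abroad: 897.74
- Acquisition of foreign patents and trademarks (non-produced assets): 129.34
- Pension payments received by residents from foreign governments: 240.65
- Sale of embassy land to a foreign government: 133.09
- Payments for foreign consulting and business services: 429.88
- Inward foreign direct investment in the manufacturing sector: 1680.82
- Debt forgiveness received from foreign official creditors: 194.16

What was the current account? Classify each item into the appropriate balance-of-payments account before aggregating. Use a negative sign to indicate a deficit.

570.95

Goods: 4743.63 - 1722.20 - 2544.84 = 476.59
Services: 596.39 - 563.37 - 429.88 = -396.86
Primary income: -572.52 - 331.27 = -903.79
Secondary income: 897.74 + 240.65 + 256.62 = 1395.01
Current account = 476.59 + (-396.86) + (-903.79) + 1395.01 = 570.95
(Excluded from the current account — financial account: domestic pension funds' purchases of foreign equities 797.20, new loans extended by domestic banks to foreign borrowers 867.76, inward foreign direct investment in the manufacturing sector 1680.82; capital account: acquisition of foreign patents and trademarks (non-produced assets) 129.34, sale of embassy land to a foreign government 133.09, debt forgiveness received from foreign official creditors 194.16.)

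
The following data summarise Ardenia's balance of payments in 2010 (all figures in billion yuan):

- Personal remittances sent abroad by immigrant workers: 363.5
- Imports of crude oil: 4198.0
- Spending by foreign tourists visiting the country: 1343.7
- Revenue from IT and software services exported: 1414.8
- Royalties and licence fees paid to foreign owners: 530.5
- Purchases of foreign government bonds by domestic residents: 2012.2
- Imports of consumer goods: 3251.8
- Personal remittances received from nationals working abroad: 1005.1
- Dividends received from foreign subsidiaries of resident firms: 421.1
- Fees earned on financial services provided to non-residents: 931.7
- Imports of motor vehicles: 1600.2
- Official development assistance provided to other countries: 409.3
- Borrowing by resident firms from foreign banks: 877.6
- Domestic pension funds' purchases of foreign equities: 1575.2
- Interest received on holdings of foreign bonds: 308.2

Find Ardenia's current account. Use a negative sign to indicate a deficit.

-4928.7

Goods: -4198.0 - 1600.2 - 3251.8 = -9050.0
Services: 1343.7 + 931.7 - 530.5 + 1414.8 = 3159.7
Primary income: 308.2 + 421.1 = 729.3
Secondary income: -409.3 - 363.5 + 1005.1 = 232.3
Current account = (-9050.0) + 3159.7 + 729.3 + 232.3 = -4928.7
(Excluded from the current account — financial account: purchases of foreign government bonds by domestic residents 2012.2, borrowing by resident firms from foreign banks 877.6, domestic pension funds' purchases of foreign equities 1575.2.)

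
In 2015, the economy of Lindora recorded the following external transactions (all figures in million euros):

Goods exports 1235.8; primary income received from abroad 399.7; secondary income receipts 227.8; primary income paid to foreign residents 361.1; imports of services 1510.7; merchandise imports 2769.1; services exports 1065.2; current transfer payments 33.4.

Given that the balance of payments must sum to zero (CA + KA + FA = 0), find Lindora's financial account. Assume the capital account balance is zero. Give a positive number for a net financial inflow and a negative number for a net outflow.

Goods balance = 1235.8 - 2769.1 = -1533.3
Services balance = 1065.2 - 1510.7 = -445.5
Trade balance (goods + services) = -1533.3 + (-445.5) = -1978.8
Net primary income = 399.7 - 361.1 = 38.6
Net secondary income = 227.8 - 33.4 = 194.4
Current account = -1978.8 + 38.6 + 194.4 = -1745.8
Financial account = -(-1745.8) = 1745.8

1745.8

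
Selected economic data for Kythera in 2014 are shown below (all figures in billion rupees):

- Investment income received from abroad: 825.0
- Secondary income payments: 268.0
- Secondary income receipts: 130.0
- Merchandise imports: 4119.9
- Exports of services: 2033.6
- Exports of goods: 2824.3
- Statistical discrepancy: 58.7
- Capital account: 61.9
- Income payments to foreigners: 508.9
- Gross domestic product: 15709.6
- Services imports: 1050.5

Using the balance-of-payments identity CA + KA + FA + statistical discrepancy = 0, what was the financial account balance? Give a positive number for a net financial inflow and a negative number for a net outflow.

Goods balance = 2824.3 - 4119.9 = -1295.6
Services balance = 2033.6 - 1050.5 = 983.1
Trade balance (goods + services) = -1295.6 + 983.1 = -312.5
Net primary income = 825.0 - 508.9 = 316.1
Net secondary income = 130.0 - 268.0 = -138.0
Current account = -312.5 + 316.1 + (-138.0) = -134.4
Financial account = -(-134.4 + 61.9 + 58.7) = 13.8

13.8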